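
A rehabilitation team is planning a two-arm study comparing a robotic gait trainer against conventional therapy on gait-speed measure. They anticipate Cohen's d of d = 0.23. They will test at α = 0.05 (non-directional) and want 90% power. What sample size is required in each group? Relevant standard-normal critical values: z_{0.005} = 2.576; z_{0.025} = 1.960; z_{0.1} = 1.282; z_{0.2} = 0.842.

n = 398 per group

For two independent groups with equal n: n = 2·((z_{α/2} + z_β) / d)².
z_{α/2} + z_β = 1.960 + 1.282 = 3.242.
n = 2 × (3.242 / 0.23)² = 2 × 14.096² = 2 × 198.69 = 397.4.
Round up to the next whole participant.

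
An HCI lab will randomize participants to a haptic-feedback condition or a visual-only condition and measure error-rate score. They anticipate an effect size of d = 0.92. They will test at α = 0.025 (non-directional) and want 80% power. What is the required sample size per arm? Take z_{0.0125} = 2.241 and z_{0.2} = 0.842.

n = 23 per group

For two independent groups with equal n: n = 2·((z_{α/2} + z_β) / d)².
z_{α/2} + z_β = 2.241 + 0.842 = 3.083.
n = 2 × (3.083 / 0.92)² = 2 × 3.351² = 2 × 11.23 = 22.5.
Round up to the next whole participant.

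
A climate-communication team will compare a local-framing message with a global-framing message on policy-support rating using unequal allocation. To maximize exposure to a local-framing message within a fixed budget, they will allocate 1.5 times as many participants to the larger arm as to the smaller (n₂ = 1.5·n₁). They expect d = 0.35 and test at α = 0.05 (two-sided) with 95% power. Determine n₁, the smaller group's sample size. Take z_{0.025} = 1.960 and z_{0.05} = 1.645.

With allocation ratio k = n₂/n₁ = 1.5, Var(x̄₁−x̄₂) = σ²(1/n₁ + 1/(k·n₁)) = σ²·(k+1)/(k·n₁).
So n₁ = (1 + 1/k)·((z_{α/2} + z_β)/d)² = 1.667 × (3.605/0.35)².
n₁ = 1.667 × 106.09 = 176.8.
Round up: n₁ = 177, giving n₂ = ⌈1.5 × 177⌉ = ⌈265.5⌉ = 266.

n₁ = 177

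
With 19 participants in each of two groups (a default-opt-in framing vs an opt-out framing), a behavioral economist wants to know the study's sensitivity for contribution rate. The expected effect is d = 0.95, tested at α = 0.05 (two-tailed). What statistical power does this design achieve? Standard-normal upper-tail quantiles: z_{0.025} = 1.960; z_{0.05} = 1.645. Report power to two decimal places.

power ≈ 0.83

For two equal groups, power = Φ(d·√(n/2) − z_{α/2}).
d·√(n/2) = 0.95 × √(19/2) = 0.95 × 3.082 = 2.928.
z_β = 2.928 − 1.960 = 0.968.
Power = Φ(0.968) = 0.834.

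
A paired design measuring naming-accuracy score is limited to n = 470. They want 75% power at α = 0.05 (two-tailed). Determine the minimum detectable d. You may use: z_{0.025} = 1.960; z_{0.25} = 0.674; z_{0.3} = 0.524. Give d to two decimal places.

d_min ≈ 0.12

For a single sample (or paired design) of n = 470: d_min = (z_{α/2} + z_β)/√n.
z-sum = 1.960 + 0.674 = 2.634.
d_min = 2.634 / √470 = 2.634 / 21.679 = 0.121.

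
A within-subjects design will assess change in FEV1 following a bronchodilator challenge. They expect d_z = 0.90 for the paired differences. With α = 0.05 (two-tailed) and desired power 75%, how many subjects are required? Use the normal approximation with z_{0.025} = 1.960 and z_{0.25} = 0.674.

For a paired (one-sample on differences) test: n = ((z_{α/2} + z_β) / d)².
z_{α/2} + z_β = 1.960 + 0.674 = 2.634.
n = (2.634 / 0.90)² = 2.927² = 8.57.
Round up.

n = 9 pairs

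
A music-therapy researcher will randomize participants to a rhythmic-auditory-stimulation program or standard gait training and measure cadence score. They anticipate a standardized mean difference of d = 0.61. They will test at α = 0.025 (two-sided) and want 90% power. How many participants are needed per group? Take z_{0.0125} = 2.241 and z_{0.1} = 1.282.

n = 67 per group

For two independent groups with equal n: n = 2·((z_{α/2} + z_β) / d)².
z_{α/2} + z_β = 2.241 + 1.282 = 3.523.
n = 2 × (3.523 / 0.61)² = 2 × 5.775² = 2 × 33.36 = 66.7.
Round up to the next whole participant.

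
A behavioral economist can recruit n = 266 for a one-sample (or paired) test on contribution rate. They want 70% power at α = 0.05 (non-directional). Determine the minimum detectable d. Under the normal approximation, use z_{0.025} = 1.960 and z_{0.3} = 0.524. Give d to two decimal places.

For a single sample (or paired design) of n = 266: d_min = (z_{α/2} + z_β)/√n.
z-sum = 1.960 + 0.524 = 2.484.
d_min = 2.484 / √266 = 2.484 / 16.310 = 0.152.

d_min ≈ 0.15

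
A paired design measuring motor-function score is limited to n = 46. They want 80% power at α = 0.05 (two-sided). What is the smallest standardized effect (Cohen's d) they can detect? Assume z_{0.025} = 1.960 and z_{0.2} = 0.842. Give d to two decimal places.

d_min ≈ 0.41

For a single sample (or paired design) of n = 46: d_min = (z_{α/2} + z_β)/√n.
z-sum = 1.960 + 0.842 = 2.802.
d_min = 2.802 / √46 = 2.802 / 6.782 = 0.413.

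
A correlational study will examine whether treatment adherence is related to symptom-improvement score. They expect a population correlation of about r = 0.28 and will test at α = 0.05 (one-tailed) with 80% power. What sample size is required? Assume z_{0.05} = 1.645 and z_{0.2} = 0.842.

n = 78

Fisher's z: C = ½·ln((1+r)/(1−r)) = ½·ln(1.7778) = 0.2877.
n = ((z_{α} + z_β)/C)² + 3.
(1.645 + 0.842) / 0.2877 = 2.487 / 0.2877 = 8.644.
n = 8.644² + 3 = 74.73 + 3 = 77.7.
Round up.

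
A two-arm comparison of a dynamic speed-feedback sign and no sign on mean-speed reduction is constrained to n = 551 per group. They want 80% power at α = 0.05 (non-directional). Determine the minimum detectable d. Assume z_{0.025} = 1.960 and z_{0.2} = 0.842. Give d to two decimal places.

d_min ≈ 0.17

For two independent groups of n = 551 each: d_min = (z_{α/2} + z_β)·√(2/n).
z-sum = 1.960 + 0.842 = 2.802.
d_min = 2.802 × √(2/551) = 2.802 × 0.0602 = 0.169.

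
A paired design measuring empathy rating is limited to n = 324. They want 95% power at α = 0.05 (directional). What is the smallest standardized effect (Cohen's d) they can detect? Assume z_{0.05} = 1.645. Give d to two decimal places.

d_min ≈ 0.18

For a single sample (or paired design) of n = 324: d_min = (z_{α} + z_β)/√n.
z-sum = 1.645 + 1.645 = 3.290.
d_min = 3.290 / √324 = 3.290 / 18.000 = 0.183.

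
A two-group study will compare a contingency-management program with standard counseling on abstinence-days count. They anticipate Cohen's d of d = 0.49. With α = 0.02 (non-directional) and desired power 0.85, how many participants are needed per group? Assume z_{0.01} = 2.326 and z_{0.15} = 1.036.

n = 95 per group

For two independent groups with equal n: n = 2·((z_{α/2} + z_β) / d)².
z_{α/2} + z_β = 2.326 + 1.036 = 3.362.
n = 2 × (3.362 / 0.49)² = 2 × 6.861² = 2 × 47.08 = 94.2.
Round up to the next whole participant.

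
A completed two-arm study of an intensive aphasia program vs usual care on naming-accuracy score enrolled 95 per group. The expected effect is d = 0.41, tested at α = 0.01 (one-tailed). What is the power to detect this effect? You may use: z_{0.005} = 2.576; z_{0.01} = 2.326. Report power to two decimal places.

For two equal groups, power = Φ(d·√(n/2) − z_{α}).
d·√(n/2) = 0.41 × √(95/2) = 0.41 × 6.892 = 2.826.
z_β = 2.826 − 2.326 = 0.500.
Power = Φ(0.500) = 0.691.

power ≈ 0.69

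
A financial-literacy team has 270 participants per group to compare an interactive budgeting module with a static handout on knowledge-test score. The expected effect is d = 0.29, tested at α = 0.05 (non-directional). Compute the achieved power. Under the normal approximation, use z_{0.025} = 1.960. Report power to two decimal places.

For two equal groups, power = Φ(d·√(n/2) − z_{α/2}).
d·√(n/2) = 0.29 × √(270/2) = 0.29 × 11.619 = 3.369.
z_β = 3.369 − 1.960 = 1.409.
Power = Φ(1.409) = 0.921.

power ≈ 0.92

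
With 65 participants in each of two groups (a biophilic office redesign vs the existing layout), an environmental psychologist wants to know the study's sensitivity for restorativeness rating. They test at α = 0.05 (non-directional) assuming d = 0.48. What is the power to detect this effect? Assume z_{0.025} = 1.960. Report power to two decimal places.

For two equal groups, power = Φ(d·√(n/2) − z_{α/2}).
d·√(n/2) = 0.48 × √(65/2) = 0.48 × 5.701 = 2.736.
z_β = 2.736 − 1.960 = 0.776.
Power = Φ(0.776) = 0.781.

power ≈ 0.78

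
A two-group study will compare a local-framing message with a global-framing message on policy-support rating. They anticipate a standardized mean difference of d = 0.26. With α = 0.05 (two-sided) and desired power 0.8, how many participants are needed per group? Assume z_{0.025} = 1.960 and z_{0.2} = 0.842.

n = 233 per group

For two independent groups with equal n: n = 2·((z_{α/2} + z_β) / d)².
z_{α/2} + z_β = 1.960 + 0.842 = 2.802.
n = 2 × (2.802 / 0.26)² = 2 × 10.777² = 2 × 116.14 = 232.3.
Round up to the next whole participant.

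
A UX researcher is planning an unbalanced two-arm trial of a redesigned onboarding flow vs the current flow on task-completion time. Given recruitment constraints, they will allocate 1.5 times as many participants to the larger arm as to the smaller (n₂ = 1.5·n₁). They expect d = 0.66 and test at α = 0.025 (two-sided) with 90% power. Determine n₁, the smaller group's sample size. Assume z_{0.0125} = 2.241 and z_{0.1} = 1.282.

n₁ = 48

With allocation ratio k = n₂/n₁ = 1.5, Var(x̄₁−x̄₂) = σ²(1/n₁ + 1/(k·n₁)) = σ²·(k+1)/(k·n₁).
So n₁ = (1 + 1/k)·((z_{α/2} + z_β)/d)² = 1.667 × (3.523/0.66)².
n₁ = 1.667 × 28.49 = 47.5.
Round up: n₁ = 48, giving n₂ = 1.5 × 48 = 72.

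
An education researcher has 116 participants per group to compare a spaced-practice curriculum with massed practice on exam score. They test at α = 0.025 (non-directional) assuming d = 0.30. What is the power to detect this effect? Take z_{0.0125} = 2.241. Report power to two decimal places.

For two equal groups, power = Φ(d·√(n/2) − z_{α/2}).
d·√(n/2) = 0.30 × √(116/2) = 0.30 × 7.616 = 2.285.
z_β = 2.285 − 2.241 = 0.044.
Power = Φ(0.044) = 0.517.

power ≈ 0.52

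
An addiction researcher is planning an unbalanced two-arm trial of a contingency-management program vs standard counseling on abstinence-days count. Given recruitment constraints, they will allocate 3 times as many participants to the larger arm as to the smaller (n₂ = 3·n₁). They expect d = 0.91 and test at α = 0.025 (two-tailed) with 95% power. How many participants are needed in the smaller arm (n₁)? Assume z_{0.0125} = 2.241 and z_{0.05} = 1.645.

n₁ = 25

With allocation ratio k = n₂/n₁ = 3, Var(x̄₁−x̄₂) = σ²(1/n₁ + 1/(k·n₁)) = σ²·(k+1)/(k·n₁).
So n₁ = (1 + 1/k)·((z_{α/2} + z_β)/d)² = 1.333 × (3.886/0.91)².
n₁ = 1.333 × 18.24 = 24.3.
Round up: n₁ = 25, giving n₂ = 3 × 25 = 75.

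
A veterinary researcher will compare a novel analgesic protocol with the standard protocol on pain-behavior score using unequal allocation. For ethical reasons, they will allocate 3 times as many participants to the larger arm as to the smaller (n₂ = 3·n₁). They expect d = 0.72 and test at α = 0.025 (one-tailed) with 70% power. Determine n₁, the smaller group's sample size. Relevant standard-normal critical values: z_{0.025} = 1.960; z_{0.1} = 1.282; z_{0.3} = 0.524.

With allocation ratio k = n₂/n₁ = 3, Var(x̄₁−x̄₂) = σ²(1/n₁ + 1/(k·n₁)) = σ²·(k+1)/(k·n₁).
So n₁ = (1 + 1/k)·((z_{α} + z_β)/d)² = 1.333 × (2.484/0.72)².
n₁ = 1.333 × 11.90 = 15.9.
Round up: n₁ = 16, giving n₂ = 3 × 16 = 48.

n₁ = 16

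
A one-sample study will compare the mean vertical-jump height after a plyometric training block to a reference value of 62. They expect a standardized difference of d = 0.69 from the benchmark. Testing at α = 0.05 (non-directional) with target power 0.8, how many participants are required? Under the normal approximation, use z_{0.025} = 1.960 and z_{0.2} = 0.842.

For a one-sample test: n = ((z_{α/2} + z_β) / d)².
z_{α/2} + z_β = 1.960 + 0.842 = 2.802.
n = (2.802 / 0.69)² = 4.061² = 16.49.
Round up.

n = 17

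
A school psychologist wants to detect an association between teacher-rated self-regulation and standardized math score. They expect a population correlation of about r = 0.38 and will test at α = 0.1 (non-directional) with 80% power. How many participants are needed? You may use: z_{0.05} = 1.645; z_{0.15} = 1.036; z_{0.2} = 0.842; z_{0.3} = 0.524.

n = 42

Fisher's z: C = ½·ln((1+r)/(1−r)) = ½·ln(2.2258) = 0.4001.
n = ((z_{α/2} + z_β)/C)² + 3.
(1.645 + 0.842) / 0.4001 = 2.487 / 0.4001 = 6.216.
n = 6.216² + 3 = 38.64 + 3 = 41.6.
Round up.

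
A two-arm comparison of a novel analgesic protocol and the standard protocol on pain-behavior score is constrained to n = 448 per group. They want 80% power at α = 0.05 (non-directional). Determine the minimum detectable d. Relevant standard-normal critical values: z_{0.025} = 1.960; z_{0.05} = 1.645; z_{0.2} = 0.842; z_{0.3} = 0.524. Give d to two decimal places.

d_min ≈ 0.19

For two independent groups of n = 448 each: d_min = (z_{α/2} + z_β)·√(2/n).
z-sum = 1.960 + 0.842 = 2.802.
d_min = 2.802 × √(2/448) = 2.802 × 0.0668 = 0.187.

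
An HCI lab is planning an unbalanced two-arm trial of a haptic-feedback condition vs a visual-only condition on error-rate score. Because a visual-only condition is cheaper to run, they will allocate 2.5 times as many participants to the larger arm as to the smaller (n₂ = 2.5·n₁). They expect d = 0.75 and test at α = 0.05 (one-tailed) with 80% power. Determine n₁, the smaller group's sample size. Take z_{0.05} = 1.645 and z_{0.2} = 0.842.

n₁ = 16

With allocation ratio k = n₂/n₁ = 2.5, Var(x̄₁−x̄₂) = σ²(1/n₁ + 1/(k·n₁)) = σ²·(k+1)/(k·n₁).
So n₁ = (1 + 1/k)·((z_{α} + z_β)/d)² = 1.400 × (2.487/0.75)².
n₁ = 1.400 × 11.00 = 15.4.
Round up: n₁ = 16, giving n₂ = 2.5 × 16 = 40.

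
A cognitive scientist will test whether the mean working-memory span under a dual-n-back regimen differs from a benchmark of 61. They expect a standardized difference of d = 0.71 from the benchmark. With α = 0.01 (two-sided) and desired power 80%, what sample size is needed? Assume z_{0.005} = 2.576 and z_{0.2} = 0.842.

For a one-sample test: n = ((z_{α/2} + z_β) / d)².
z_{α/2} + z_β = 2.576 + 0.842 = 3.418.
n = (3.418 / 0.71)² = 4.814² = 23.18.
Round up.

n = 24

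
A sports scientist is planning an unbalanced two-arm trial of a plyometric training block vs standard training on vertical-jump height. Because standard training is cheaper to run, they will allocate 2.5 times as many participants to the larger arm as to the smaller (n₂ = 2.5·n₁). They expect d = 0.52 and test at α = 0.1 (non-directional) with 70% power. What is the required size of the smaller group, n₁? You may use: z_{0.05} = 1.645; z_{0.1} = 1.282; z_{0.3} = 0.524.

With allocation ratio k = n₂/n₁ = 2.5, Var(x̄₁−x̄₂) = σ²(1/n₁ + 1/(k·n₁)) = σ²·(k+1)/(k·n₁).
So n₁ = (1 + 1/k)·((z_{α/2} + z_β)/d)² = 1.400 × (2.169/0.52)².
n₁ = 1.400 × 17.40 = 24.4.
Round up: n₁ = 25, giving n₂ = ⌈2.5 × 25⌉ = ⌈62.5⌉ = 63.

n₁ = 25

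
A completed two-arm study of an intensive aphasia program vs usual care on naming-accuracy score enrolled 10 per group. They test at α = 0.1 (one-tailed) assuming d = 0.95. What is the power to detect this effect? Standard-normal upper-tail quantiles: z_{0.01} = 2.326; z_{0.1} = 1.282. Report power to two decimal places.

For two equal groups, power = Φ(d·√(n/2) − z_{α}).
d·√(n/2) = 0.95 × √(10/2) = 0.95 × 2.236 = 2.124.
z_β = 2.124 − 1.282 = 0.842.
Power = Φ(0.842) = 0.800.

power ≈ 0.80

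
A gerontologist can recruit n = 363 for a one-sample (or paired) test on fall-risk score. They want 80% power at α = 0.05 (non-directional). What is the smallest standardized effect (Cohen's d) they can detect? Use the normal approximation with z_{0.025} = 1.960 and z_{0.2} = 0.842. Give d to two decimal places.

For a single sample (or paired design) of n = 363: d_min = (z_{α/2} + z_β)/√n.
z-sum = 1.960 + 0.842 = 2.802.
d_min = 2.802 / √363 = 2.802 / 19.053 = 0.147.

d_min ≈ 0.15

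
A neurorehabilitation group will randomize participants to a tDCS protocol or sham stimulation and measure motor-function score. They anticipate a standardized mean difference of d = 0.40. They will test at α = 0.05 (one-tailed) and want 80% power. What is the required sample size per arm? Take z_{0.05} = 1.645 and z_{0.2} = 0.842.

For two independent groups with equal n: n = 2·((z_{α} + z_β) / d)².
z_{α} + z_β = 1.645 + 0.842 = 2.487.
n = 2 × (2.487 / 0.40)² = 2 × 6.218² = 2 × 38.66 = 77.3.
Round up to the next whole participant.

n = 78 per group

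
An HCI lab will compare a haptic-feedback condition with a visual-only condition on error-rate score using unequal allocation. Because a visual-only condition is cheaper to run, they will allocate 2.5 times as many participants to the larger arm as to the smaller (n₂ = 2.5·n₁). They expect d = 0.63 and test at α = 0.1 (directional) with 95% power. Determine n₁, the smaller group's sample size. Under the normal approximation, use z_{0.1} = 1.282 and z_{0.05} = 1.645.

n₁ = 31

With allocation ratio k = n₂/n₁ = 2.5, Var(x̄₁−x̄₂) = σ²(1/n₁ + 1/(k·n₁)) = σ²·(k+1)/(k·n₁).
So n₁ = (1 + 1/k)·((z_{α} + z_β)/d)² = 1.400 × (2.927/0.63)².
n₁ = 1.400 × 21.59 = 30.2.
Round up: n₁ = 31, giving n₂ = ⌈2.5 × 31⌉ = ⌈77.5⌉ = 78.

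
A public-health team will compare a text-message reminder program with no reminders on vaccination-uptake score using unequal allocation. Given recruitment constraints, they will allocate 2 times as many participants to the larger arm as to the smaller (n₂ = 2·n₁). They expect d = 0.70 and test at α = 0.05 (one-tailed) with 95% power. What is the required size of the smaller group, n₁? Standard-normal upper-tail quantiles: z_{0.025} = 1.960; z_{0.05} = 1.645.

With allocation ratio k = n₂/n₁ = 2, Var(x̄₁−x̄₂) = σ²(1/n₁ + 1/(k·n₁)) = σ²·(k+1)/(k·n₁).
So n₁ = (1 + 1/k)·((z_{α} + z_β)/d)² = 1.500 × (3.290/0.70)².
n₁ = 1.500 × 22.09 = 33.1.
Round up: n₁ = 34, giving n₂ = 2 × 34 = 68.

n₁ = 34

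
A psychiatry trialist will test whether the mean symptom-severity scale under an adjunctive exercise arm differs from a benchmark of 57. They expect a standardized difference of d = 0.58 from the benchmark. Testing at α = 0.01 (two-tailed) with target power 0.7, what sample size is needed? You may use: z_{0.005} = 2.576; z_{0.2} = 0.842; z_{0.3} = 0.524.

n = 29

For a one-sample test: n = ((z_{α/2} + z_β) / d)².
z_{α/2} + z_β = 2.576 + 0.524 = 3.100.
n = (3.100 / 0.58)² = 5.345² = 28.57.
Round up.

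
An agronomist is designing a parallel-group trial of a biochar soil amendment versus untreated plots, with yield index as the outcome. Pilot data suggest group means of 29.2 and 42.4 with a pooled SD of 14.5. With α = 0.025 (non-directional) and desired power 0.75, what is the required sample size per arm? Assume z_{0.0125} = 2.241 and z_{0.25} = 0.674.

n = 21 per group

Cohen's d = |M₁ − M₂| / SD_pooled = |29.2 − 42.4| / 14.5 = 13.2 / 14.5 = 0.910.
For two independent groups with equal n: n = 2·((z_{α/2} + z_β) / d)².
z_{α/2} + z_β = 2.241 + 0.674 = 2.915.
n = 2 × (2.915 / 0.910)² = 2 × 3.203² = 2 × 10.26 = 20.5.
Round up to the next whole participant.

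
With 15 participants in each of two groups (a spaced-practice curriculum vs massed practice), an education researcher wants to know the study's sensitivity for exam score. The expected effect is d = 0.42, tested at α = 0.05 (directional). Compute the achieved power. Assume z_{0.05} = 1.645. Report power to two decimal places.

For two equal groups, power = Φ(d·√(n/2) − z_{α}).
d·√(n/2) = 0.42 × √(15/2) = 0.42 × 2.739 = 1.150.
z_β = 1.150 − 1.645 = -0.495.
Power = Φ(-0.495) = 0.310.

power ≈ 0.31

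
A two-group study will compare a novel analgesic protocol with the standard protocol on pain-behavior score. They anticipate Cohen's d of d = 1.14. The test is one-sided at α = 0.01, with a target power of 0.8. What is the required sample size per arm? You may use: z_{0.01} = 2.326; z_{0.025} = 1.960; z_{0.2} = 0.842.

For two independent groups with equal n: n = 2·((z_{α} + z_β) / d)².
z_{α} + z_β = 2.326 + 0.842 = 3.168.
n = 2 × (3.168 / 1.14)² = 2 × 2.779² = 2 × 7.72 = 15.4.
Round up to the next whole participant.

n = 16 per group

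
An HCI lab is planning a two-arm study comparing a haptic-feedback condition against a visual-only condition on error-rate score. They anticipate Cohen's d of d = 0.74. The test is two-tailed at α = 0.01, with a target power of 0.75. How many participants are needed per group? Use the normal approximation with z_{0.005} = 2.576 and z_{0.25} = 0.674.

n = 39 per group

For two independent groups with equal n: n = 2·((z_{α/2} + z_β) / d)².
z_{α/2} + z_β = 2.576 + 0.674 = 3.250.
n = 2 × (3.250 / 0.74)² = 2 × 4.392² = 2 × 19.29 = 38.6.
Round up to the next whole participant.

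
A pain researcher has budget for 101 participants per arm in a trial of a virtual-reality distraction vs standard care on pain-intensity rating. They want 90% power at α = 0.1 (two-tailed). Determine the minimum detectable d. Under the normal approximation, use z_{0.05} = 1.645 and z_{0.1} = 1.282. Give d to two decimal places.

For two independent groups of n = 101 each: d_min = (z_{α/2} + z_β)·√(2/n).
z-sum = 1.645 + 1.282 = 2.927.
d_min = 2.927 × √(2/101) = 2.927 × 0.1407 = 0.412.

d_min ≈ 0.41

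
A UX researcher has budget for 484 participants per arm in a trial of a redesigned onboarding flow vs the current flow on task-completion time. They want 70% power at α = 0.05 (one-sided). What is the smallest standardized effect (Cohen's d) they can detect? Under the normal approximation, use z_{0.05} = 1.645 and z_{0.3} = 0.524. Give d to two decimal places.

d_min ≈ 0.14

For two independent groups of n = 484 each: d_min = (z_{α} + z_β)·√(2/n).
z-sum = 1.645 + 0.524 = 2.169.
d_min = 2.169 × √(2/484) = 2.169 × 0.0643 = 0.139.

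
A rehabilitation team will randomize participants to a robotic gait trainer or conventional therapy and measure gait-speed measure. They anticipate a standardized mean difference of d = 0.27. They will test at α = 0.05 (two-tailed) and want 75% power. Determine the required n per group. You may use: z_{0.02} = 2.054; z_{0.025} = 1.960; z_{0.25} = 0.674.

n = 191 per group

For two independent groups with equal n: n = 2·((z_{α/2} + z_β) / d)².
z_{α/2} + z_β = 1.960 + 0.674 = 2.634.
n = 2 × (2.634 / 0.27)² = 2 × 9.756² = 2 × 95.17 = 190.3.
Round up to the next whole participant.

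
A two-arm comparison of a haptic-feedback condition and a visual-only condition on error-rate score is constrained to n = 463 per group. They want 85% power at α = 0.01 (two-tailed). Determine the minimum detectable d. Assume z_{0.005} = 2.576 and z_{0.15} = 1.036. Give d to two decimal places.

For two independent groups of n = 463 each: d_min = (z_{α/2} + z_β)·√(2/n).
z-sum = 2.576 + 1.036 = 3.612.
d_min = 3.612 × √(2/463) = 3.612 × 0.0657 = 0.237.

d_min ≈ 0.24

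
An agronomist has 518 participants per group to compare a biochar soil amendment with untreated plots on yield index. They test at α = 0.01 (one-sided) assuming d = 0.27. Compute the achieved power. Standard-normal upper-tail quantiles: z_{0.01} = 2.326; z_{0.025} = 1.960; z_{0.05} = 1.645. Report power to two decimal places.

For two equal groups, power = Φ(d·√(n/2) − z_{α}).
d·√(n/2) = 0.27 × √(518/2) = 0.27 × 16.093 = 4.345.
z_β = 4.345 − 2.326 = 2.019.
Power = Φ(2.019) = 0.978.

power ≈ 0.98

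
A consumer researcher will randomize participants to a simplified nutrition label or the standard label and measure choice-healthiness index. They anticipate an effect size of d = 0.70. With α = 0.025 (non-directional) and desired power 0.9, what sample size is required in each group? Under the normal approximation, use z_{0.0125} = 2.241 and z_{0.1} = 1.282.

For two independent groups with equal n: n = 2·((z_{α/2} + z_β) / d)².
z_{α/2} + z_β = 2.241 + 1.282 = 3.523.
n = 2 × (3.523 / 0.70)² = 2 × 5.033² = 2 × 25.33 = 50.7.
Round up to the next whole participant.

n = 51 per group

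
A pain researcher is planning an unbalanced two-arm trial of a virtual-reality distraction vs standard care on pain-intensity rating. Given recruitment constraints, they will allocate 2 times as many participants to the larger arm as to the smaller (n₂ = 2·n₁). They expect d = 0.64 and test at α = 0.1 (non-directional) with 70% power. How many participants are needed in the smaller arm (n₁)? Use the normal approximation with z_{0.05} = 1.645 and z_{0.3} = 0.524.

With allocation ratio k = n₂/n₁ = 2, Var(x̄₁−x̄₂) = σ²(1/n₁ + 1/(k·n₁)) = σ²·(k+1)/(k·n₁).
So n₁ = (1 + 1/k)·((z_{α/2} + z_β)/d)² = 1.500 × (2.169/0.64)².
n₁ = 1.500 × 11.49 = 17.2.
Round up: n₁ = 18, giving n₂ = 2 × 18 = 36.

n₁ = 18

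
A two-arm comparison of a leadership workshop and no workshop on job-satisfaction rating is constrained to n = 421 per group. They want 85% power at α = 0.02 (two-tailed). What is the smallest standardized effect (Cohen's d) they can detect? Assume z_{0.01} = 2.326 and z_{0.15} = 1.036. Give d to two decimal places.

For two independent groups of n = 421 each: d_min = (z_{α/2} + z_β)·√(2/n).
z-sum = 2.326 + 1.036 = 3.362.
d_min = 3.362 × √(2/421) = 3.362 × 0.0689 = 0.232.

d_min ≈ 0.23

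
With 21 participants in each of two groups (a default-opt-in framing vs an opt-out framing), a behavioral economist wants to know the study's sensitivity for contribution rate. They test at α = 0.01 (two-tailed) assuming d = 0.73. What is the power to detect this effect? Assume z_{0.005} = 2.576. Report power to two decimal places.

power ≈ 0.42

For two equal groups, power = Φ(d·√(n/2) − z_{α/2}).
d·√(n/2) = 0.73 × √(21/2) = 0.73 × 3.240 = 2.365.
z_β = 2.365 − 2.576 = -0.211.
Power = Φ(-0.211) = 0.417.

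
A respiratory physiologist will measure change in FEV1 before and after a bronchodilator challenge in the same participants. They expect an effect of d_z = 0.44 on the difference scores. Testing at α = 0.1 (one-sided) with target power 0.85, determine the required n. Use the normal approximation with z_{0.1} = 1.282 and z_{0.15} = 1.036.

n = 28 pairs

For a paired (one-sample on differences) test: n = ((z_{α} + z_β) / d)².
z_{α} + z_β = 1.282 + 1.036 = 2.318.
n = (2.318 / 0.44)² = 5.268² = 27.75.
Round up.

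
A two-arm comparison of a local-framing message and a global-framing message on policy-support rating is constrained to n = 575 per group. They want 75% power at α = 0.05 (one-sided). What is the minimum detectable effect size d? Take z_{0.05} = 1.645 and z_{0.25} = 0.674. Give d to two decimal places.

For two independent groups of n = 575 each: d_min = (z_{α} + z_β)·√(2/n).
z-sum = 1.645 + 0.674 = 2.319.
d_min = 2.319 × √(2/575) = 2.319 × 0.0590 = 0.137.

d_min ≈ 0.14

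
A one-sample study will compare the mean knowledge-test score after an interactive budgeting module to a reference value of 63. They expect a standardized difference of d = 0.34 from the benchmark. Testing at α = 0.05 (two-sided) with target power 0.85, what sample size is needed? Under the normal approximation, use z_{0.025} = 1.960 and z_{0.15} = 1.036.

For a one-sample test: n = ((z_{α/2} + z_β) / d)².
z_{α/2} + z_β = 1.960 + 1.036 = 2.996.
n = (2.996 / 0.34)² = 8.812² = 77.65.
Round up.

n = 78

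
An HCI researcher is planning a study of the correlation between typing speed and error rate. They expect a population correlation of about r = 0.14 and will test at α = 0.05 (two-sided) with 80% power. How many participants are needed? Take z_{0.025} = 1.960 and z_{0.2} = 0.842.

n = 399

Fisher's z: C = ½·ln((1+r)/(1−r)) = ½·ln(1.3256) = 0.1409.
n = ((z_{α/2} + z_β)/C)² + 3.
(1.960 + 0.842) / 0.1409 = 2.802 / 0.1409 = 19.886.
n = 19.886² + 3 = 395.47 + 3 = 398.5.
Round up.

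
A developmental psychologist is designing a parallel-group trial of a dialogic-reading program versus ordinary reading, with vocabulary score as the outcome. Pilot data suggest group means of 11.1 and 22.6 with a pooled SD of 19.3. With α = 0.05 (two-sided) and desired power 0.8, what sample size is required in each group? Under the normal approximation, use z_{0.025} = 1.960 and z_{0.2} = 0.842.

n = 45 per group

Cohen's d = |M₁ − M₂| / SD_pooled = |11.1 − 22.6| / 19.3 = 11.5 / 19.3 = 0.596.
For two independent groups with equal n: n = 2·((z_{α/2} + z_β) / d)².
z_{α/2} + z_β = 1.960 + 0.842 = 2.802.
n = 2 × (2.802 / 0.596)² = 2 × 4.701² = 2 × 22.10 = 44.2.
Round up to the next whole participant.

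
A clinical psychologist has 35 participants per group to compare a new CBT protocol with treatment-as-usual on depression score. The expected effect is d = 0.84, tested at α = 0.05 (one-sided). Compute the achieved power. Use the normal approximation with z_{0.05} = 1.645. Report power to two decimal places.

For two equal groups, power = Φ(d·√(n/2) − z_{α}).
d·√(n/2) = 0.84 × √(35/2) = 0.84 × 4.183 = 3.514.
z_β = 3.514 − 1.645 = 1.869.
Power = Φ(1.869) = 0.969.

power ≈ 0.97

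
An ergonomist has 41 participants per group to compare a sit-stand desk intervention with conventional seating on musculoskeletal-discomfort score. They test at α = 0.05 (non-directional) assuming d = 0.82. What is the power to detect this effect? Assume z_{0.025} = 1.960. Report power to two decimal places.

For two equal groups, power = Φ(d·√(n/2) − z_{α/2}).
d·√(n/2) = 0.82 × √(41/2) = 0.82 × 4.528 = 3.713.
z_β = 3.713 − 1.960 = 1.753.
Power = Φ(1.753) = 0.960.

power ≈ 0.96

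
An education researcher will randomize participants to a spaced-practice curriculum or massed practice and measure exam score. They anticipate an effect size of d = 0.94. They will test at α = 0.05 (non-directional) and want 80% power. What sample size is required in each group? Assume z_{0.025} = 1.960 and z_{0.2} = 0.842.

n = 18 per group

For two independent groups with equal n: n = 2·((z_{α/2} + z_β) / d)².
z_{α/2} + z_β = 1.960 + 0.842 = 2.802.
n = 2 × (2.802 / 0.94)² = 2 × 2.981² = 2 × 8.89 = 17.8.
Round up to the next whole participant.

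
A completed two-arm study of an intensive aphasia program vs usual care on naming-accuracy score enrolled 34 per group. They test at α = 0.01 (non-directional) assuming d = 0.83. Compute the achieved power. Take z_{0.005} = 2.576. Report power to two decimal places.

For two equal groups, power = Φ(d·√(n/2) − z_{α/2}).
d·√(n/2) = 0.83 × √(34/2) = 0.83 × 4.123 = 3.422.
z_β = 3.422 − 2.576 = 0.846.
Power = Φ(0.846) = 0.801.

power ≈ 0.80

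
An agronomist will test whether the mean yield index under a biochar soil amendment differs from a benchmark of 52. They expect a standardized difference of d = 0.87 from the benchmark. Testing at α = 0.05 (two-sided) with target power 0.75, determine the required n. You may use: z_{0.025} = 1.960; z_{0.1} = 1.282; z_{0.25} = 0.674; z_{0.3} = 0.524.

n = 10

For a one-sample test: n = ((z_{α/2} + z_β) / d)².
z_{α/2} + z_β = 1.960 + 0.674 = 2.634.
n = (2.634 / 0.87)² = 3.028² = 9.17.
Round up.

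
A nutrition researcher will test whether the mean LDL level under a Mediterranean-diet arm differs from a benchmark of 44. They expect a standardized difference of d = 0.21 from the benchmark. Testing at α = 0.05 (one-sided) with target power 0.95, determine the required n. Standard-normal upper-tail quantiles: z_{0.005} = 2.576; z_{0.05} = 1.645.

For a one-sample test: n = ((z_{α} + z_β) / d)².
z_{α} + z_β = 1.645 + 1.645 = 3.290.
n = (3.290 / 0.21)² = 15.667² = 245.44.
Round up.

n = 246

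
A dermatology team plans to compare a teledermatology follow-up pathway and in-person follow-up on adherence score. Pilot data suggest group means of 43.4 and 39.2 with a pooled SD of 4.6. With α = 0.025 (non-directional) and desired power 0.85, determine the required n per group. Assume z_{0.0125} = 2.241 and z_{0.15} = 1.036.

Cohen's d = |M₁ − M₂| / SD_pooled = |43.4 − 39.2| / 4.6 = 4.2 / 4.6 = 0.913.
For two independent groups with equal n: n = 2·((z_{α/2} + z_β) / d)².
z_{α/2} + z_β = 2.241 + 1.036 = 3.277.
n = 2 × (3.277 / 0.913)² = 2 × 3.589² = 2 × 12.88 = 25.8.
Round up to the next whole participant.

n = 26 per group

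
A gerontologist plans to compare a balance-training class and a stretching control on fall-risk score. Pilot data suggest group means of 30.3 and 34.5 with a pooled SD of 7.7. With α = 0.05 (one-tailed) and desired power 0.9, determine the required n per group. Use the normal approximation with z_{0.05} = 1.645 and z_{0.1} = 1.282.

Cohen's d = |M₁ − M₂| / SD_pooled = |30.3 − 34.5| / 7.7 = 4.2 / 7.7 = 0.545.
For two independent groups with equal n: n = 2·((z_{α} + z_β) / d)².
z_{α} + z_β = 1.645 + 1.282 = 2.927.
n = 2 × (2.927 / 0.545)² = 2 × 5.371² = 2 × 28.84 = 57.7.
Round up to the next whole participant.

n = 58 per group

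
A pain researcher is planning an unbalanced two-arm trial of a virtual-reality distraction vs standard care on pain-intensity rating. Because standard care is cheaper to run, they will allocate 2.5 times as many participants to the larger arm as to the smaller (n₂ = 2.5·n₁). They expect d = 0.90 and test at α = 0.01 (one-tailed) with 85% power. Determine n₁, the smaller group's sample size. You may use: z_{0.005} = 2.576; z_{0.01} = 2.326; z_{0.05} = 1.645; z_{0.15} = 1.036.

n₁ = 20

With allocation ratio k = n₂/n₁ = 2.5, Var(x̄₁−x̄₂) = σ²(1/n₁ + 1/(k·n₁)) = σ²·(k+1)/(k·n₁).
So n₁ = (1 + 1/k)·((z_{α} + z_β)/d)² = 1.400 × (3.362/0.90)².
n₁ = 1.400 × 13.95 = 19.5.
Round up: n₁ = 20, giving n₂ = 2.5 × 20 = 50.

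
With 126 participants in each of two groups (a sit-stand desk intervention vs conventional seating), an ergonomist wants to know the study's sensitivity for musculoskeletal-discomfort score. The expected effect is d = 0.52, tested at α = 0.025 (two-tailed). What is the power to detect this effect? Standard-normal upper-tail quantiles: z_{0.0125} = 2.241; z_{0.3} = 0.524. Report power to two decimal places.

power ≈ 0.97

For two equal groups, power = Φ(d·√(n/2) − z_{α/2}).
d·√(n/2) = 0.52 × √(126/2) = 0.52 × 7.937 = 4.127.
z_β = 4.127 − 2.241 = 1.886.
Power = Φ(1.886) = 0.970.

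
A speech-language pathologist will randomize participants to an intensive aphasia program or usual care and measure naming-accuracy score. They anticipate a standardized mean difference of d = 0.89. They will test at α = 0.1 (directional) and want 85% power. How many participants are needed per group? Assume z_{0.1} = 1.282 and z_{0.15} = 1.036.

n = 14 per group

For two independent groups with equal n: n = 2·((z_{α} + z_β) / d)².
z_{α} + z_β = 1.282 + 1.036 = 2.318.
n = 2 × (2.318 / 0.89)² = 2 × 2.604² = 2 × 6.78 = 13.6.
Round up to the next whole participant.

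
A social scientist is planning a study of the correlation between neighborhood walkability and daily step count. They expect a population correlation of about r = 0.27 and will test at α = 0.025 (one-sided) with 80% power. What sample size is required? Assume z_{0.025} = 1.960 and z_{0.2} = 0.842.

Fisher's z: C = ½·ln((1+r)/(1−r)) = ½·ln(1.7397) = 0.2769.
n = ((z_{α} + z_β)/C)² + 3.
(1.960 + 0.842) / 0.2769 = 2.802 / 0.2769 = 10.119.
n = 10.119² + 3 = 102.40 + 3 = 105.4.
Round up.

n = 106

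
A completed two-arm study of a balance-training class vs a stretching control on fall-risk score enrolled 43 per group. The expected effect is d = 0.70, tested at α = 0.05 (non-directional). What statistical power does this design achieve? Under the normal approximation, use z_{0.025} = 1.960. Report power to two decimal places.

For two equal groups, power = Φ(d·√(n/2) − z_{α/2}).
d·√(n/2) = 0.70 × √(43/2) = 0.70 × 4.637 = 3.246.
z_β = 3.246 − 1.960 = 1.286.
Power = Φ(1.286) = 0.901.

power ≈ 0.90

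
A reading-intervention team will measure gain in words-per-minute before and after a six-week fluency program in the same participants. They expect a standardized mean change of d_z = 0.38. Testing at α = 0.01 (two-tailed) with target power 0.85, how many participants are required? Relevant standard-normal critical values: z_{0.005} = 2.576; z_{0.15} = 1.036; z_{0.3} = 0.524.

For a paired (one-sample on differences) test: n = ((z_{α/2} + z_β) / d)².
z_{α/2} + z_β = 2.576 + 1.036 = 3.612.
n = (3.612 / 0.38)² = 9.505² = 90.35.
Round up.

n = 91 pairs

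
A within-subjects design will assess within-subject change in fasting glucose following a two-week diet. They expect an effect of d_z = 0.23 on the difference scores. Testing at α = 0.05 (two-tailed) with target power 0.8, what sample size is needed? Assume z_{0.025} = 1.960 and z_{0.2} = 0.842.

For a paired (one-sample on differences) test: n = ((z_{α/2} + z_β) / d)².
z_{α/2} + z_β = 1.960 + 0.842 = 2.802.
n = (2.802 / 0.23)² = 12.183² = 148.42.
Round up.

n = 149 pairs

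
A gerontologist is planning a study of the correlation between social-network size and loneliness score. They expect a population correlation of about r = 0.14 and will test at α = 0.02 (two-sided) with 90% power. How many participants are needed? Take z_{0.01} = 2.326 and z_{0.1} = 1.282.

Fisher's z: C = ½·ln((1+r)/(1−r)) = ½·ln(1.3256) = 0.1409.
n = ((z_{α/2} + z_β)/C)² + 3.
(2.326 + 1.282) / 0.1409 = 3.608 / 0.1409 = 25.607.
n = 25.607² + 3 = 655.71 + 3 = 658.7.
Round up.

n = 659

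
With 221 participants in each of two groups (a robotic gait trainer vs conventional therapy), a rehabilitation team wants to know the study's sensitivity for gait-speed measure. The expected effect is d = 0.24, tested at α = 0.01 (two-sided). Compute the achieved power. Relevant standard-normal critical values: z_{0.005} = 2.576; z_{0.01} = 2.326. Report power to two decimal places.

power ≈ 0.48

For two equal groups, power = Φ(d·√(n/2) − z_{α/2}).
d·√(n/2) = 0.24 × √(221/2) = 0.24 × 10.512 = 2.523.
z_β = 2.523 − 2.576 = -0.053.
Power = Φ(-0.053) = 0.479.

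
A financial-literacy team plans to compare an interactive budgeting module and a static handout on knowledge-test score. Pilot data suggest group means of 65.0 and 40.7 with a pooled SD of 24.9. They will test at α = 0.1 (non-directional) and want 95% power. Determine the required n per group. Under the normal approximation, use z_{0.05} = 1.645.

n = 23 per group

Cohen's d = |M₁ − M₂| / SD_pooled = |65.0 − 40.7| / 24.9 = 24.3 / 24.9 = 0.976.
For two independent groups with equal n: n = 2·((z_{α/2} + z_β) / d)².
z_{α/2} + z_β = 1.645 + 1.645 = 3.290.
n = 2 × (3.290 / 0.976)² = 2 × 3.371² = 2 × 11.36 = 22.7.
Round up to the next whole participant.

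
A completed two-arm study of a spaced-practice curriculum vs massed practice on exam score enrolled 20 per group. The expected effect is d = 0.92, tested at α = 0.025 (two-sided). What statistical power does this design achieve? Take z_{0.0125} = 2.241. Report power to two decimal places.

power ≈ 0.75

For two equal groups, power = Φ(d·√(n/2) − z_{α/2}).
d·√(n/2) = 0.92 × √(20/2) = 0.92 × 3.162 = 2.909.
z_β = 2.909 − 2.241 = 0.668.
Power = Φ(0.668) = 0.748.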